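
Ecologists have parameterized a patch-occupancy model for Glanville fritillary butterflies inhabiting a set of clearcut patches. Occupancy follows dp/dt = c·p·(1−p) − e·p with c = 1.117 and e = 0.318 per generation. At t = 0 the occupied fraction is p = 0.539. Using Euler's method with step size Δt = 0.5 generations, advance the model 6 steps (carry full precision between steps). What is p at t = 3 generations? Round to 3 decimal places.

0.703

Update rule: p ← p + [c·p·(1−p) − e·p]·Δt with Δt = 0.5.
  1  |  dp/dt·Δt = +0.053075  |  p_1 = 0.592075
  2  |  dp/dt·Δt = +0.040750  |  p_2 = 0.632825
  3  |  dp/dt·Δt = +0.029153  |  p_3 = 0.661977
  4  |  dp/dt·Δt = +0.019717  |  p_4 = 0.681695
  5  |  dp/dt·Δt = +0.012798  |  p_5 = 0.694493
  6  |  dp/dt·Δt = +0.008074  |  p_6 = 0.702567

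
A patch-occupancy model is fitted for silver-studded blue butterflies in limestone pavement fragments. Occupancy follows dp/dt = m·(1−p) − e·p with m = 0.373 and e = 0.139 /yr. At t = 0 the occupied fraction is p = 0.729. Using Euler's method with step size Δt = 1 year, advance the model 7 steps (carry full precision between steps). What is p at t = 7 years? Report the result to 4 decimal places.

Update rule: p ← p + [m·(1−p) − e·p]·Δt with Δt = 1.
step 1: Δp = -0.00025, p = 0.72875
step 2: Δp = -0.00012, p = 0.72863
step 3: Δp = -0.00006, p = 0.72857
step 4: Δp = -0.00003, p = 0.72854
step 5: Δp = -0.00001, p = 0.72853
step 6: Δp = -0.00001, p = 0.72852
step 7: Δp = -0.00000, p = 0.72852

0.7285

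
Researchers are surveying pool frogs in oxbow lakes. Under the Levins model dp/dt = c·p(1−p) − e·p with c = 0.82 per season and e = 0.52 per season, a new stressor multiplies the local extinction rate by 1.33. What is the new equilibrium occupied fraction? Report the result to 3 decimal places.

Before: p* = 1 − 0.52/0.82 = 0.3659.
After the change, c = 0.82, e = 0.6916, so p* = 1 − 0.6916/0.82 = 0.1566.

0.157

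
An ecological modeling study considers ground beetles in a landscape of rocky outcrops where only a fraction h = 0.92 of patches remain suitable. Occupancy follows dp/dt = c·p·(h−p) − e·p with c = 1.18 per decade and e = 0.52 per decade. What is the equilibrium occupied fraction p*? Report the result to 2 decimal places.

0.48

Setting dp/dt = 0 and dividing by p* gives c·(h−p*) = e.
So p* = h − e/c = 0.92 − 0.52/1.18 = 0.92 − 0.4407 = 0.4793.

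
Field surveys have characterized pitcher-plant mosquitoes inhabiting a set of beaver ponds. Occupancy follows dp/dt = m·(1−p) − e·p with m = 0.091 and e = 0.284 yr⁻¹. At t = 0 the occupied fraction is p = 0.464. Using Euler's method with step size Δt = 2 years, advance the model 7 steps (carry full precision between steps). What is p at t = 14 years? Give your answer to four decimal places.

Update rule: p ← p + [m·(1−p) − e·p]·Δt with Δt = 2.
t = 2: p = 0.46400 + (-0.16600) = 0.29800
t = 4: p = 0.29800 + (-0.04150) = 0.25650
t = 6: p = 0.25650 + (-0.01038) = 0.24613
t = 8: p = 0.24613 + (-0.00259) = 0.24353
t = 10: p = 0.24353 + (-0.00065) = 0.24288
t = 12: p = 0.24288 + (-0.00016) = 0.24272
t = 14: p = 0.24272 + (-0.00004) = 0.24268

0.2427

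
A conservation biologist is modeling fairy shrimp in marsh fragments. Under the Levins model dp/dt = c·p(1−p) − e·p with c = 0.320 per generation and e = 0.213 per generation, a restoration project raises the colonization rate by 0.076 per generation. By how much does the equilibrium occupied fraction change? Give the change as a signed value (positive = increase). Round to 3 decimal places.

Before: p* = 1 − 0.213/0.320 = 0.3344.
After the change, c = 0.396, e = 0.213, so p* = 1 − 0.213/0.396 = 0.4621.
Δp* = 0.4621 − 0.3344 = +0.1277.

0.128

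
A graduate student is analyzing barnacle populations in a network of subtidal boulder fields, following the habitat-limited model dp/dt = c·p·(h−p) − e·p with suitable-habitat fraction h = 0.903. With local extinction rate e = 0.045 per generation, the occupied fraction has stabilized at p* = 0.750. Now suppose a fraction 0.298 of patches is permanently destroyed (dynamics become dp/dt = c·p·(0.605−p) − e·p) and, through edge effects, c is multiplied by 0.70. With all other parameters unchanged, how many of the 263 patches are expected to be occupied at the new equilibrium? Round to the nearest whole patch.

102

Balance c(h−p*) = e gives c = e/(0.903 − 0.75000) = 0.045/0.15300 = 0.29412.
New p* = 0.605 − e/c = 0.605 − 0.04500/0.20588 = 0.38643.
Expected occupied = 263 × 0.38643 = 101.63 ≈ 102.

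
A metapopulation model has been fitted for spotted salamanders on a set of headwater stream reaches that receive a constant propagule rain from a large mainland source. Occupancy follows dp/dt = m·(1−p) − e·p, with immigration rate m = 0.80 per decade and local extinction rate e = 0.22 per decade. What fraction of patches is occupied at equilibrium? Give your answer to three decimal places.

0.784

At equilibrium the propagule rain into empty patches balances local extinction: m(1−p*) = e·p*.
p* = m/(m+e) = 0.80/(0.80+0.22) = 0.80/1.0200 = 0.7843.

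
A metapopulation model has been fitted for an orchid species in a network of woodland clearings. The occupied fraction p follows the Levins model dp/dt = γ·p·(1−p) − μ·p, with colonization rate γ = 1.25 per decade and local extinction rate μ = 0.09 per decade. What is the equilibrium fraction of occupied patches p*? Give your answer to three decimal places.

At equilibrium, colonization balances extinction: γ·p*·(1−p*) = μ·p*.
So p* = 1 − μ/γ = 1 − 0.09/1.25 = 1 − 0.0720 = 0.9280.

0.928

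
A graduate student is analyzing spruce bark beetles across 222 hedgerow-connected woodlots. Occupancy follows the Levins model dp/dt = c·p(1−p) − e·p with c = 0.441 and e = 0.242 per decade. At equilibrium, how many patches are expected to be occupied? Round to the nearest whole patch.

100

p* = 1 − e/c = 1 − 0.242/0.441 = 0.4512.
Expected occupied patches = N × p* = 222 × 0.4512 = 100.18 ≈ 100.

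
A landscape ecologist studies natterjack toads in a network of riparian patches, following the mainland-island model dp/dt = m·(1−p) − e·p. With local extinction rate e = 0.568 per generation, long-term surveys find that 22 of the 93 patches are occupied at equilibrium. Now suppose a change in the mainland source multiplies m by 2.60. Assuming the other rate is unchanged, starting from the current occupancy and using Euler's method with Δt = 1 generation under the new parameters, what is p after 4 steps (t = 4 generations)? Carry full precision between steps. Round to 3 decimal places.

0.446

Observed p* = 22/93 = 0.23656.
Balance m(1−p*) = e·p* gives m = e·p*/(1−p*) = 0.568×0.23656/0.76344 = 0.17600.
Starting from p₀ = 0.23656; update p ← p + (dp/dt)·Δt with the new parameters.
p: 0.23656 → 0.45154  (Δp = +0.21498)
p: 0.45154 → 0.44604  (Δp = -0.00550)
p: 0.44604 → 0.44618  (Δp = +0.00014)
p: 0.44618 → 0.44618  (Δp = -0.00000)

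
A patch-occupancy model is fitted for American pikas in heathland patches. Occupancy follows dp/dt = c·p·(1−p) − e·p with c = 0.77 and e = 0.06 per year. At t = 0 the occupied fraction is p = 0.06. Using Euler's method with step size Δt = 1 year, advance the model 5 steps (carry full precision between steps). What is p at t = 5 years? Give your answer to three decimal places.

0.550

Update rule: p ← p + [c·p·(1−p) − e·p]·Δt with Δt = 1.
p: 0.06000 → 0.09983  (Δp = +0.03983)
p: 0.09983 → 0.16303  (Δp = +0.06320)
p: 0.16303 → 0.25832  (Δp = +0.09529)
p: 0.25832 → 0.39034  (Δp = +0.13203)
p: 0.39034 → 0.55017  (Δp = +0.15982)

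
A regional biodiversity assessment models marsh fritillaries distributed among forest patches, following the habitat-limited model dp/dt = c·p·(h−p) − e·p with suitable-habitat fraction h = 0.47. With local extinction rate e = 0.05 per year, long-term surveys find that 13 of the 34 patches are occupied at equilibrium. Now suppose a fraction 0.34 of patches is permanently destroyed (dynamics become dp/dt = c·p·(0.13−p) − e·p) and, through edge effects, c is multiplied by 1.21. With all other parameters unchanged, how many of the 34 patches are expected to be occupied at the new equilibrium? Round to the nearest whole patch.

2

Observed p* = 13/34 = 0.38235.
Balance c(h−p*) = e gives c = e/(0.47 − 0.38235) = 0.05/0.08765 = 0.57045.
New p* = 0.13 − e/c = 0.13 − 0.05000/0.69024 = 0.05756.
Expected occupied = 34 × 0.05756 = 1.96 ≈ 2.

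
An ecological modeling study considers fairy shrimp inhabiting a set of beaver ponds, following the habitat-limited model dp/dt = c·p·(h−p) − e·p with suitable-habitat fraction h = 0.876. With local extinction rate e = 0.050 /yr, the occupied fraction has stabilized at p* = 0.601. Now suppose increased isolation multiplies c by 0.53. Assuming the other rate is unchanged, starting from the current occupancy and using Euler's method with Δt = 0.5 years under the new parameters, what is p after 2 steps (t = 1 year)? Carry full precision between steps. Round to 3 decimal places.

0.587

Balance c(h−p*) = e gives c = e/(0.876 − 0.60100) = 0.050/0.27500 = 0.18182.
Starting from p₀ = 0.60100; update p ← p + (dp/dt)·Δt with the new parameters.
p: 0.60100 → 0.59394  (Δp = -0.00706)
p: 0.59394 → 0.58716  (Δp = -0.00678)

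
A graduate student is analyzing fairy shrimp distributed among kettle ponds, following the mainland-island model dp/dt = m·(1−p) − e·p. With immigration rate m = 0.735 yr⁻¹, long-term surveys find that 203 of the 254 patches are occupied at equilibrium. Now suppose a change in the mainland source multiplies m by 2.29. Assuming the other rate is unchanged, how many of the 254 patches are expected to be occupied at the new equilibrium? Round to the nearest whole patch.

229

Observed p* = 203/254 = 0.79921.
Balance m(1−p*) = e·p* gives e = m(1−p*)/p* = 0.735×0.20079/0.79921 = 0.18466.
New p* = m/(m+e) = 1.68315/(1.68315+0.18466) = 0.90114.
Expected occupied = 254 × 0.90114 = 228.89 ≈ 229.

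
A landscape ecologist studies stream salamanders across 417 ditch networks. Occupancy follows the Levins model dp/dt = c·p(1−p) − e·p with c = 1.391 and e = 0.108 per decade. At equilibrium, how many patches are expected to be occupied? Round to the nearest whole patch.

385

p* = 1 − e/c = 1 − 0.108/1.391 = 0.9224.
Expected occupied patches = N × p* = 417 × 0.9224 = 384.62 ≈ 385.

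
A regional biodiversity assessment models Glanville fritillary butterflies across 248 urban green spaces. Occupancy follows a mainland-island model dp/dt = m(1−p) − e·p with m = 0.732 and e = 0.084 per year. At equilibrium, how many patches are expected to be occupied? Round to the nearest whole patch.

222

p* = m/(m+e) = 0.732/0.8160 = 0.8971.
Expected occupied patches = N × p* = 248 × 0.8971 = 222.47 ≈ 222.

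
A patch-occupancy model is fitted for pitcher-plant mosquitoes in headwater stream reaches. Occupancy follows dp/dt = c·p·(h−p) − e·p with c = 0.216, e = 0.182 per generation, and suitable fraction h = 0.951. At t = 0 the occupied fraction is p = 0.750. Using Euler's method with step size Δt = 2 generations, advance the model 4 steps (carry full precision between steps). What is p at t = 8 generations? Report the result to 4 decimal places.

0.3335

Update rule: p ← p + [c·p·(h−p) − e·p]·Δt with Δt = 2.
  1  |  dp/dt·Δt = -0.207876  |  p_1 = 0.542124
  2  |  dp/dt·Δt = -0.101575  |  p_2 = 0.440549
  3  |  dp/dt·Δt = -0.063212  |  p_3 = 0.377337
  4  |  dp/dt·Δt = -0.043838  |  p_4 = 0.333499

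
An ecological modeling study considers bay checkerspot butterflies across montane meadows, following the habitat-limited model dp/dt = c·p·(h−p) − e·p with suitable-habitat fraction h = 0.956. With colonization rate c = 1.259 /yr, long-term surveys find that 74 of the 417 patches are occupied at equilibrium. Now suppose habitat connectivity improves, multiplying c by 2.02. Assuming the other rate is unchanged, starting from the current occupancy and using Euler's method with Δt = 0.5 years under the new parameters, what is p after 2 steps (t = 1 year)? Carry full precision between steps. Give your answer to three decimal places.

0.369

Observed p* = 74/417 = 0.17746.
Balance c(h−p*) = e gives e = 1.259×(0.956 − 0.17746) = 0.98018.
Starting from p₀ = 0.17746; update p ← p + (dp/dt)·Δt with the new parameters.
  1  |  dp/dt·Δt = +0.088710  |  p_1 = 0.266168
  2  |  dp/dt·Δt = +0.103031  |  p_2 = 0.369200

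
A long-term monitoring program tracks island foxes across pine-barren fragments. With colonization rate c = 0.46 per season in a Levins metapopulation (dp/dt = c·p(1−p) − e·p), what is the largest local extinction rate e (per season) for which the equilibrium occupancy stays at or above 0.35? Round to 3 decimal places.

1 − e/c ≥ 0.35 ⇒ e ≤ c(1 − 0.35) = 0.46 × 0.6500.
e_max = 0.2990.

0.299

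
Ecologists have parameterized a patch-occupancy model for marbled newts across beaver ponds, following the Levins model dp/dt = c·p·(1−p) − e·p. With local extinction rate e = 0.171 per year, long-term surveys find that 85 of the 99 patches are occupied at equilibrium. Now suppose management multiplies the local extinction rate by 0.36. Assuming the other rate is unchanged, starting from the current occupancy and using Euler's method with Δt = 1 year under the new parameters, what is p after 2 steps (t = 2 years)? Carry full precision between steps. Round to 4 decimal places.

0.9486

Observed p* = 85/99 = 0.85859.
Balance c(1−p*) = e gives c = e/(1 − 0.85859) = 0.171/0.14141 = 1.20921.
Starting from p₀ = 0.85859; update p ← p + (dp/dt)·Δt with the new parameters.
  1  |  dp/dt·Δt = +0.093964  |  p_1 = 0.952549
  2  |  dp/dt·Δt = -0.003984  |  p_2 = 0.948566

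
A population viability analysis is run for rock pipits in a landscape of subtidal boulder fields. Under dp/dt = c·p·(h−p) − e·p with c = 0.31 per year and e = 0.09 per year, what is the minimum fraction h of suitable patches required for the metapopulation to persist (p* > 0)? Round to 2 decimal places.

0.29

p* = h − e/c is positive only when h > e/c.
h_min = e/c = 0.09/0.31 = 0.2903.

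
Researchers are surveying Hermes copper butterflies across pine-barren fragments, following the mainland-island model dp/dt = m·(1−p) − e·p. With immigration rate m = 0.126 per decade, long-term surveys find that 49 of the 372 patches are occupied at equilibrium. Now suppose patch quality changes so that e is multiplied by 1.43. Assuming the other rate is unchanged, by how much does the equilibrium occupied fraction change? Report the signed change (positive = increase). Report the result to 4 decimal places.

-0.0358

Observed p* = 49/372 = 0.13172.
Balance m(1−p*) = e·p* gives e = m(1−p*)/p* = 0.126×0.86828/0.13172 = 0.83057.
New p* = m/(m+e) = 0.12600/(0.12600+1.18772) = 0.09591.
Δp* = 0.09591 − 0.13172 = -0.03581.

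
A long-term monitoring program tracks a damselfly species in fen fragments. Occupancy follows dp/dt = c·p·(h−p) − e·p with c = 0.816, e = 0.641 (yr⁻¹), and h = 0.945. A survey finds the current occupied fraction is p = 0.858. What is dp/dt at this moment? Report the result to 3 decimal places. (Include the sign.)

Colonization term: c·p·(h−p) = 0.816×0.858×0.0870 = 0.06091.
Extinction term: e·p = 0.54998.
dp/dt = 0.06091 − 0.54998 = -0.48907.

-0.489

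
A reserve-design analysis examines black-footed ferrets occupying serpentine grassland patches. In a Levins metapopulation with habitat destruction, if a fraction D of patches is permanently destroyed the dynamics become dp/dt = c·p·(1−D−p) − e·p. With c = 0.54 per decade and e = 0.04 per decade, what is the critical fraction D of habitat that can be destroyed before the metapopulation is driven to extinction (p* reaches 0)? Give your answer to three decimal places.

The nontrivial equilibrium is p* = (1−D) − e/c; extinction occurs when this hits zero.
So D_crit = 1 − e/c = 1 − 0.04/0.54 = 1 − 0.0741 = 0.9259.
This equals the undisturbed p*, a classic result of Lande's extension.

0.926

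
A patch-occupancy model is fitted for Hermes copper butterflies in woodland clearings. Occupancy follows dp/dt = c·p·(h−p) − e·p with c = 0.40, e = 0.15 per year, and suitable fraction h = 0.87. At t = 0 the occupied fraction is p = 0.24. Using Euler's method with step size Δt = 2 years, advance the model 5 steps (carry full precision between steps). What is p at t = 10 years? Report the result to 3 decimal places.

0.441

Update rule: p ← p + [c·p·(h−p) − e·p]·Δt with Δt = 2.
t = 2: p = 0.24000 + (+0.04896) = 0.28896
t = 4: p = 0.28896 + (+0.04763) = 0.33659
t = 6: p = 0.33659 + (+0.04266) = 0.37925
t = 8: p = 0.37925 + (+0.03512) = 0.41436
t = 10: p = 0.41436 + (+0.02673) = 0.44109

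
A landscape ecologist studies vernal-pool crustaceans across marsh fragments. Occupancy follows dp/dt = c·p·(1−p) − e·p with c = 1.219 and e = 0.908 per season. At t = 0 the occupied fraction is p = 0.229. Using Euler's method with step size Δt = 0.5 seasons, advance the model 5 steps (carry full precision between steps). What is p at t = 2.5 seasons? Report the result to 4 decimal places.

Update rule: p ← p + [c·p·(1−p) − e·p]·Δt with Δt = 0.5.
  1  |  dp/dt·Δt = +0.003647  |  p_1 = 0.232647
  2  |  dp/dt·Δt = +0.003188  |  p_2 = 0.235834
  3  |  dp/dt·Δt = +0.002773  |  p_3 = 0.238608
  4  |  dp/dt·Δt = +0.002402  |  p_4 = 0.241010
  5  |  dp/dt·Δt = +0.002074  |  p_5 = 0.243084

0.2431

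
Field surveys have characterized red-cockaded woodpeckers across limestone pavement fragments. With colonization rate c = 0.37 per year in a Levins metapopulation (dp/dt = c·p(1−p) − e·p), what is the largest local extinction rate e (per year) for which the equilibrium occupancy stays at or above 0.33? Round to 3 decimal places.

1 − e/c ≥ 0.33 ⇒ e ≤ c(1 − 0.33) = 0.37 × 0.6700.
e_max = 0.2479.

0.248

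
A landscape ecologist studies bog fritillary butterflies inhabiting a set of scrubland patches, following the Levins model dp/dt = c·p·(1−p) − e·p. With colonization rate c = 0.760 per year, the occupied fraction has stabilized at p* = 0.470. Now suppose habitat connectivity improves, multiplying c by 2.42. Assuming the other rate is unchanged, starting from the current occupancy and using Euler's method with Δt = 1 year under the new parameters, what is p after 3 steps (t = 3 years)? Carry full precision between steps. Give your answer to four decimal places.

Balance c(1−p*) = e gives e = 0.760×(1 − 0.47000) = 0.40280.
Starting from p₀ = 0.47000; update p ← p + (dp/dt)·Δt with the new parameters.
step 1: Δp = +0.26883, p = 0.73883
step 2: Δp = +0.05729, p = 0.79612
step 3: Δp = -0.02215, p = 0.77397

0.7740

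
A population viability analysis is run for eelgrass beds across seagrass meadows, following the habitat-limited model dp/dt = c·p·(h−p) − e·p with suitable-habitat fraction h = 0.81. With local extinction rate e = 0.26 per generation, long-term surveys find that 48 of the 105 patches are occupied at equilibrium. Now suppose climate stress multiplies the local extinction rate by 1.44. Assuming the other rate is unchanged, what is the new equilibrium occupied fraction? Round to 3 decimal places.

Observed p* = 48/105 = 0.45714.
Balance c(h−p*) = e gives c = e/(0.81 − 0.45714) = 0.26/0.35286 = 0.73684.
New p* = 0.81 − e/c = 0.81 − 0.37440/0.73684 = 0.30188.

0.302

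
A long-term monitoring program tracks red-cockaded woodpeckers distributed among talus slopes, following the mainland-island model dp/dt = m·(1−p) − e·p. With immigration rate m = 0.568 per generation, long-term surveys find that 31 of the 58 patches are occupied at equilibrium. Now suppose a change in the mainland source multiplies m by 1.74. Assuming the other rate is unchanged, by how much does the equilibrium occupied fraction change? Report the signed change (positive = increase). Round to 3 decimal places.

0.132

Observed p* = 31/58 = 0.53448.
Balance m(1−p*) = e·p* gives e = m(1−p*)/p* = 0.568×0.46552/0.53448 = 0.49472.
New p* = m/(m+e) = 0.98832/(0.98832+0.49472) = 0.66641.
Δp* = 0.66641 − 0.53448 = +0.13193.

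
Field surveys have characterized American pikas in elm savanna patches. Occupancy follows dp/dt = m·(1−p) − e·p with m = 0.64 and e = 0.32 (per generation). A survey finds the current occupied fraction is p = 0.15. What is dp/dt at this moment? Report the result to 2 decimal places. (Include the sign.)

Colonization term: m·(1−p) = 0.64×0.8500 = 0.54400.
Extinction term: e·p = 0.04800.
dp/dt = 0.54400 − 0.04800 = 0.49600.

0.50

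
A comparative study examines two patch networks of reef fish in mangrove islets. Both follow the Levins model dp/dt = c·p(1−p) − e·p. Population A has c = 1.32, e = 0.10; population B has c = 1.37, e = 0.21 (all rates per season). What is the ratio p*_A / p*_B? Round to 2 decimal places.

A: p*_A = 1 − 0.10/1.32 = 0.9242.
B: p*_B = 1 − 0.21/1.37 = 0.8467.
p*_A / p*_B = 0.9242/0.8467 = 1.0916.

1.09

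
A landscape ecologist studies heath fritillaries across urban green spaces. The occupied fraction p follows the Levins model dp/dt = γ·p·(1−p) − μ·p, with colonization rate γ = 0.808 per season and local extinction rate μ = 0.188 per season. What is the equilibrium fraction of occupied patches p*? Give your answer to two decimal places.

0.77

Setting dp/dt = 0 and dividing through by p* gives γ·(1−p*) = μ.
So p* = 1 − μ/γ = 1 − 0.188/0.808 = 1 − 0.2327 = 0.7673.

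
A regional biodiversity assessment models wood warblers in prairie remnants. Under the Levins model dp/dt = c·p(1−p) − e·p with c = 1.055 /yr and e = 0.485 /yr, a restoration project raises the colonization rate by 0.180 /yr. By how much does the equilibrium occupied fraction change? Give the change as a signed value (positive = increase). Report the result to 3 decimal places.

Before: p* = 1 − 0.485/1.055 = 0.5403.
After the change, c = 1.235, e = 0.485, so p* = 1 − 0.485/1.235 = 0.6073.
Δp* = 0.6073 − 0.5403 = +0.0670.

0.067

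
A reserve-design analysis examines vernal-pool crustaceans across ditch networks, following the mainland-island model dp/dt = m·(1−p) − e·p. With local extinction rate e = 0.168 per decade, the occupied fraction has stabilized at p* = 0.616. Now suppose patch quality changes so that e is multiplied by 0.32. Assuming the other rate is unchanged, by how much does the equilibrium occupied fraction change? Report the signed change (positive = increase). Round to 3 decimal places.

Balance m(1−p*) = e·p* gives m = e·p*/(1−p*) = 0.168×0.61600/0.38400 = 0.26950.
New p* = m/(m+e) = 0.26950/(0.26950+0.05376) = 0.83369.
Δp* = 0.83369 − 0.61600 = +0.21769.

0.218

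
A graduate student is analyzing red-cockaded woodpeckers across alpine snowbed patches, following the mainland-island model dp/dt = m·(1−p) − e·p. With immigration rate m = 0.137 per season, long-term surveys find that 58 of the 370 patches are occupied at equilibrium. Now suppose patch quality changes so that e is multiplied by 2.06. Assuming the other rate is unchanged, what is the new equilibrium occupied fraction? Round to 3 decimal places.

0.083

Observed p* = 58/370 = 0.15676.
Balance m(1−p*) = e·p* gives e = m(1−p*)/p* = 0.137×0.84324/0.15676 = 0.73695.
New p* = m/(m+e) = 0.13700/(0.13700+1.51812) = 0.08277.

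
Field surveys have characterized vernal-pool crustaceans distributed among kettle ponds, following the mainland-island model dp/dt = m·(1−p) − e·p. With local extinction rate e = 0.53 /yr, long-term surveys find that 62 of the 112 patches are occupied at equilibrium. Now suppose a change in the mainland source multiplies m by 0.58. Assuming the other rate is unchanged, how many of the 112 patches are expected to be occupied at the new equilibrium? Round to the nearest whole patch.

47

Observed p* = 62/112 = 0.55357.
Balance m(1−p*) = e·p* gives m = e·p*/(1−p*) = 0.53×0.55357/0.44643 = 0.65720.
New p* = m/(m+e) = 0.38118/(0.38118+0.53000) = 0.41834.
Expected occupied = 112 × 0.41834 = 46.85 ≈ 47.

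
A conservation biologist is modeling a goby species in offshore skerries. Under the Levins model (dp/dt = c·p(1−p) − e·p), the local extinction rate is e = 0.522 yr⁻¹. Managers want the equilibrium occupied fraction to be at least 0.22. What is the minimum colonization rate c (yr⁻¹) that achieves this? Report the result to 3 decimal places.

0.669

p* = 1 − e/c ≥ 0.22 requires e/c ≤ 0.7800, i.e. c ≥ e/0.7800.
c_min = 0.522/0.7800 = 0.6692.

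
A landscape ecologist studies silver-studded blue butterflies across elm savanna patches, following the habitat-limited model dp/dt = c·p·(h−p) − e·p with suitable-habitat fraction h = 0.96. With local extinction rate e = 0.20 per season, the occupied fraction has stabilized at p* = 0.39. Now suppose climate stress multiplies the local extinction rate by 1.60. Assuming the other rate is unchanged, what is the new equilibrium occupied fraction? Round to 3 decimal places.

0.048

Balance c(h−p*) = e gives c = e/(0.96 − 0.39000) = 0.20/0.57000 = 0.35088.
New p* = 0.96 − e/c = 0.96 − 0.32000/0.35088 = 0.04801.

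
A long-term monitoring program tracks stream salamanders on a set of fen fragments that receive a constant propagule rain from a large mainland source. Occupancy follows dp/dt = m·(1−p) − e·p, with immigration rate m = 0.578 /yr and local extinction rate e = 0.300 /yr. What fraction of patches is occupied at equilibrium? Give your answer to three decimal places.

At equilibrium the propagule rain into empty patches balances local extinction: m(1−p*) = e·p*.
p* = m/(m+e) = 0.578/(0.578+0.300) = 0.578/0.8780 = 0.6583.

0.658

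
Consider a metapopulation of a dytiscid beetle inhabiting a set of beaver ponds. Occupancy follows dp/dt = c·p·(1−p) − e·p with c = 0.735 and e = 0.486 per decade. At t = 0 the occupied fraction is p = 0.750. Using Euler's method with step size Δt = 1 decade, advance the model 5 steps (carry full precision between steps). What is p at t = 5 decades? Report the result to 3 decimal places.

Update rule: p ← p + [c·p·(1−p) − e·p]·Δt with Δt = 1.
  1  |  dp/dt·Δt = -0.226687  |  p_1 = 0.523313
  2  |  dp/dt·Δt = -0.070979  |  p_2 = 0.452333
  3  |  dp/dt·Δt = -0.037754  |  p_3 = 0.414579
  4  |  dp/dt·Δt = -0.023099  |  p_4 = 0.391481
  5  |  dp/dt·Δt = -0.015165  |  p_5 = 0.376315

0.376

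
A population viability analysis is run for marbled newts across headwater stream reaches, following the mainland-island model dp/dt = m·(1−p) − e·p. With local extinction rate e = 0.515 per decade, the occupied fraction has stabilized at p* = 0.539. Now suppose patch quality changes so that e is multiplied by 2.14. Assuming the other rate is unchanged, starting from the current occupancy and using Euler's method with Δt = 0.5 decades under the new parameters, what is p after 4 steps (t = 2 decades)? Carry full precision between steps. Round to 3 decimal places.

0.353

Balance m(1−p*) = e·p* gives m = e·p*/(1−p*) = 0.515×0.53900/0.46100 = 0.60214.
Starting from p₀ = 0.53900; update p ← p + (dp/dt)·Δt with the new parameters.
step 1: Δp = -0.15822, p = 0.38078
step 2: Δp = -0.02340, p = 0.35738
step 3: Δp = -0.00346, p = 0.35392
step 4: Δp = -0.00051, p = 0.35341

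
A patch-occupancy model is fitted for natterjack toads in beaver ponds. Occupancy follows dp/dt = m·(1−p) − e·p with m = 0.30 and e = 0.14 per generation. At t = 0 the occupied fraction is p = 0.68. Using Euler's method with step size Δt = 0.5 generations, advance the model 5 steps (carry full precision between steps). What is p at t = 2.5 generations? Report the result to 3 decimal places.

Update rule: p ← p + [m·(1−p) − e·p]·Δt with Δt = 0.5.
  1  |  dp/dt·Δt = +0.000400  |  p_1 = 0.680400
  2  |  dp/dt·Δt = +0.000312  |  p_2 = 0.680712
  3  |  dp/dt·Δt = +0.000243  |  p_3 = 0.680955
  4  |  dp/dt·Δt = +0.000190  |  p_4 = 0.681145
  5  |  dp/dt·Δt = +0.000148  |  p_5 = 0.681293

0.681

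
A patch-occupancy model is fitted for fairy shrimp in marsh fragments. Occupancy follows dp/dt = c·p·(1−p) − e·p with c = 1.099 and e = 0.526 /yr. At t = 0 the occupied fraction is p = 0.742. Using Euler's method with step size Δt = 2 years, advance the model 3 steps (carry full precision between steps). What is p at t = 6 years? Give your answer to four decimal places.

Update rule: p ← p + [c·p·(1−p) − e·p]·Δt with Δt = 2.
step 1: Δp = -0.35981, p = 0.38219
step 2: Δp = +0.11693, p = 0.49912
step 3: Δp = +0.02442, p = 0.52354

0.5235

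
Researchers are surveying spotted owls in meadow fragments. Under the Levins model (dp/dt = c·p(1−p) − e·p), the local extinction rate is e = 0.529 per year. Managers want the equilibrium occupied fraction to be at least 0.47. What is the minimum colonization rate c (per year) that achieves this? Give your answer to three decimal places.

0.998

p* = 1 − e/c ≥ 0.47 requires e/c ≤ 0.5300, i.e. c ≥ e/0.5300.
c_min = 0.529/0.5300 = 0.9981.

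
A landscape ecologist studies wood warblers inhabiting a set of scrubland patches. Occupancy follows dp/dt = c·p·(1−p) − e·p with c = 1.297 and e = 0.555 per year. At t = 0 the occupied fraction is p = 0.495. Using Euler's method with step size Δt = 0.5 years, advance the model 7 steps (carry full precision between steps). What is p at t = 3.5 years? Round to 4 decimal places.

Update rule: p ← p + [c·p·(1−p) − e·p]·Δt with Δt = 0.5.
p: 0.49500 → 0.51975  (Δp = +0.02475)
p: 0.51975 → 0.53739  (Δp = +0.01764)
p: 0.53739 → 0.54948  (Δp = +0.01209)
p: 0.54948 → 0.55754  (Δp = +0.00806)
p: 0.55754 → 0.56280  (Δp = +0.00526)
p: 0.56280 → 0.56619  (Δp = +0.00339)
p: 0.56619 → 0.56836  (Δp = +0.00217)

0.5684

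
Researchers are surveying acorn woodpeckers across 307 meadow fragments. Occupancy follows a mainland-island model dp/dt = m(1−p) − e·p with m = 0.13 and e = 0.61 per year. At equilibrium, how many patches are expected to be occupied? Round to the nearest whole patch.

54

p* = m/(m+e) = 0.13/0.7400 = 0.1757.
Expected occupied patches = N × p* = 307 × 0.1757 = 53.93 ≈ 54.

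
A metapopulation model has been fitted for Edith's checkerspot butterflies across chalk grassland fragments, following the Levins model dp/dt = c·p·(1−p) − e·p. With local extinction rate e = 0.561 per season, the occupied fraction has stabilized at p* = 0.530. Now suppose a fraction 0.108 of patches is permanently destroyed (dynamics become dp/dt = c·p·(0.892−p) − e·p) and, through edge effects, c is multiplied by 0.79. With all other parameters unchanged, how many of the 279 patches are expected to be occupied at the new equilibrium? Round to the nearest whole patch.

Balance c(1−p*) = e gives c = e/(1 − 0.53000) = 0.561/0.47000 = 1.19362.
New p* = 0.892 − e/c = 0.892 − 0.56100/0.94296 = 0.29706.
Expected occupied = 279 × 0.29706 = 82.88 ≈ 83.

83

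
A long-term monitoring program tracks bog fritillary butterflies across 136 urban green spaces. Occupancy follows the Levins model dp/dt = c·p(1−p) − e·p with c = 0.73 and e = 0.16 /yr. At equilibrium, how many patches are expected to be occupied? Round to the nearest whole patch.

p* = 1 − e/c = 1 − 0.16/0.73 = 0.7808.
Expected occupied patches = N × p* = 136 × 0.7808 = 106.19 ≈ 106.

106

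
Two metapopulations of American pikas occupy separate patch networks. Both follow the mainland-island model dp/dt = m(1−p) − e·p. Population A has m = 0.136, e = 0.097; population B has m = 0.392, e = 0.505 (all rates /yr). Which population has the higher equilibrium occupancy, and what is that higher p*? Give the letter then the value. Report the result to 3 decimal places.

A: p*_A = m/(m+e) = 0.136/0.2330 = 0.5837.
B: p*_B = 0.392/0.8970 = 0.4370.
A is higher at 0.5837.

A, 0.584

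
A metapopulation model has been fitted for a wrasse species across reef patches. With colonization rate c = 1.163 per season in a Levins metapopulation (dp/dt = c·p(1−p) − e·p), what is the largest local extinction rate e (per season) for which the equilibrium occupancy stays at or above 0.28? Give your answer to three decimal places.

0.837

1 − e/c ≥ 0.28 ⇒ e ≤ c(1 − 0.28) = 1.163 × 0.7200.
e_max = 0.8374.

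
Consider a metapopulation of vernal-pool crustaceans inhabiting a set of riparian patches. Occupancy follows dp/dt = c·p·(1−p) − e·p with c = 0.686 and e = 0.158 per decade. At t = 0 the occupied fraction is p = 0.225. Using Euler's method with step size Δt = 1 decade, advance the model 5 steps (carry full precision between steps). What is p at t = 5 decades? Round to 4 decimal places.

Update rule: p ← p + [c·p·(1−p) − e·p]·Δt with Δt = 1.
step 1: Δp = +0.08407, p = 0.30907
step 2: Δp = +0.09766, p = 0.40673
step 3: Δp = +0.10127, p = 0.50800
step 4: Δp = +0.09119, p = 0.59919
step 5: Δp = +0.07008, p = 0.66927

0.6693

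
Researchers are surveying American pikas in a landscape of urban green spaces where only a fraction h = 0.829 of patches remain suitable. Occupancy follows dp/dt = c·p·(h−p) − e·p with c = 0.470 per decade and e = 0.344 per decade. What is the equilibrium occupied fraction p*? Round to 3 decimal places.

0.097

Setting dp/dt = 0 and dividing by p* gives c·(h−p*) = e.
So p* = h − e/c = 0.829 − 0.344/0.470 = 0.829 − 0.7319 = 0.0971.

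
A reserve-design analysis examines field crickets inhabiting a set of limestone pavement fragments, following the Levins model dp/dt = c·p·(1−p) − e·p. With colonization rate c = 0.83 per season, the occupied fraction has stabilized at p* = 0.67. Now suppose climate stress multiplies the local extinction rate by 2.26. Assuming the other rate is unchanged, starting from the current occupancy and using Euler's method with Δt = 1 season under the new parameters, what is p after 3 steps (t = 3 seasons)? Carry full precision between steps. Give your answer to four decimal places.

0.3354

Balance c(1−p*) = e gives e = 0.83×(1 − 0.67000) = 0.27390.
Starting from p₀ = 0.67000; update p ← p + (dp/dt)·Δt with the new parameters.
step 1: Δp = -0.23123, p = 0.43877
step 2: Δp = -0.06722, p = 0.37156
step 3: Δp = -0.03619, p = 0.33536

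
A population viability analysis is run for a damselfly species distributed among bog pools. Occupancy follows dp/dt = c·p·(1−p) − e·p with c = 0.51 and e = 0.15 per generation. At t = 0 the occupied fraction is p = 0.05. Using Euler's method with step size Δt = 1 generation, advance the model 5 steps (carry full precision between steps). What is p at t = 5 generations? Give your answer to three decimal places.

Update rule: p ← p + [c·p·(1−p) − e·p]·Δt with Δt = 1.
p: 0.05000 → 0.06673  (Δp = +0.01673)
p: 0.06673 → 0.08848  (Δp = +0.02175)
p: 0.08848 → 0.11633  (Δp = +0.02786)
p: 0.11633 → 0.15131  (Δp = +0.03498)
p: 0.15131 → 0.19411  (Δp = +0.04280)

0.194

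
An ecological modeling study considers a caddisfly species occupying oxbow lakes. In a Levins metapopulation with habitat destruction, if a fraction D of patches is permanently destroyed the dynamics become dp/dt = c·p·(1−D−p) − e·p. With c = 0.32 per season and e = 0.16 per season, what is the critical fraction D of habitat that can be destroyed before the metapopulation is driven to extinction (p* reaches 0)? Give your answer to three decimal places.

The nontrivial equilibrium is p* = (1−D) − e/c; extinction occurs when this hits zero.
So D_crit = 1 − e/c = 1 − 0.16/0.32 = 1 − 0.5000 = 0.5000.
Note this equals the original equilibrium occupancy — the Levins extinction-debt result.

0.500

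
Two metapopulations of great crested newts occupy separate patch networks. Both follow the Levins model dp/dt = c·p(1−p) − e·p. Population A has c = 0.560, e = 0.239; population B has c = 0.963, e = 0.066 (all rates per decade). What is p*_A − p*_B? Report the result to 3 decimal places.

A: p*_A = 1 − 0.239/0.560 = 0.5732.
B: p*_B = 1 − 0.066/0.963 = 0.9315.
p*_A − p*_B = 0.5732 − 0.9315 = -0.3582.

-0.358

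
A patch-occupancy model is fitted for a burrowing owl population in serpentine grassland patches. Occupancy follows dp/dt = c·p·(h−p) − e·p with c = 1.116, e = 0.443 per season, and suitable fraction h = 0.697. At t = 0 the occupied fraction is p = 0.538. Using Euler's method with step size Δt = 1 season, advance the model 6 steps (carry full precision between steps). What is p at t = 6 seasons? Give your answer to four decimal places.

Update rule: p ← p + [c·p·(h−p) − e·p]·Δt with Δt = 1.
step 1: Δp = -0.14287, p = 0.39513
step 2: Δp = -0.04193, p = 0.35320
step 3: Δp = -0.02095, p = 0.33225
step 4: Δp = -0.01194, p = 0.32031
step 5: Δp = -0.00724, p = 0.31307
step 6: Δp = -0.00455, p = 0.30852

0.3085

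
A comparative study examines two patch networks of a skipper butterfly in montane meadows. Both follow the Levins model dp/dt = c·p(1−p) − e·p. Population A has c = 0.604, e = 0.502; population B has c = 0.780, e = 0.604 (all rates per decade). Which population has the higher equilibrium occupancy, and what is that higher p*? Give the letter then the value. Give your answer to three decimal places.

B, 0.226

A: p*_A = 1 − 0.502/0.604 = 0.1689.
B: p*_B = 1 − 0.604/0.780 = 0.2256.
B is higher at 0.2256.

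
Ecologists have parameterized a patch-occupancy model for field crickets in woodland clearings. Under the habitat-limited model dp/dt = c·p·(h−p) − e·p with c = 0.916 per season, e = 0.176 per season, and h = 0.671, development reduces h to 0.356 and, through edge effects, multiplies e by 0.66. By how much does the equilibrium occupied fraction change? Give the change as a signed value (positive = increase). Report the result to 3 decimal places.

-0.250

Before: p* = h − e/c = 0.671 − 0.176/0.916 = 0.671 − 0.1921 = 0.4789.
After: c = 0.916, e = 0.11616, h = 0.356; p* = 0.356 − 0.11616/0.916 = 0.2292.
Δp* = 0.2292 − 0.4789 = -0.2497.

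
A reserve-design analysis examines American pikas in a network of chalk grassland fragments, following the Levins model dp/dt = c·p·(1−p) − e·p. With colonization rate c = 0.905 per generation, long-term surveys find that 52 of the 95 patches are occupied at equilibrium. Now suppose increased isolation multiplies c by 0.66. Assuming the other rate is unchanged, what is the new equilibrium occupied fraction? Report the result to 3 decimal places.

0.314

Observed p* = 52/95 = 0.54737.
Balance c(1−p*) = e gives e = 0.905×(1 − 0.54737) = 0.40963.
New p* = 1 − e/c = 1 − 0.40963/0.59730 = 0.31420.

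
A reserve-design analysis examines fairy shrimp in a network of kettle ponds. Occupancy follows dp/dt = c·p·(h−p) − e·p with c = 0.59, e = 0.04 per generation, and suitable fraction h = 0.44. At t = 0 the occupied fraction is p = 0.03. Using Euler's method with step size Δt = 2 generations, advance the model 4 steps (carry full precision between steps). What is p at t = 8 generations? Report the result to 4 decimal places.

Update rule: p ← p + [c·p·(h−p) − e·p]·Δt with Δt = 2.
p: 0.03000 → 0.04211  (Δp = +0.01211)
p: 0.04211 → 0.05852  (Δp = +0.01640)
p: 0.05852 → 0.08018  (Δp = +0.02166)
p: 0.08018 → 0.10781  (Δp = +0.02763)

0.1078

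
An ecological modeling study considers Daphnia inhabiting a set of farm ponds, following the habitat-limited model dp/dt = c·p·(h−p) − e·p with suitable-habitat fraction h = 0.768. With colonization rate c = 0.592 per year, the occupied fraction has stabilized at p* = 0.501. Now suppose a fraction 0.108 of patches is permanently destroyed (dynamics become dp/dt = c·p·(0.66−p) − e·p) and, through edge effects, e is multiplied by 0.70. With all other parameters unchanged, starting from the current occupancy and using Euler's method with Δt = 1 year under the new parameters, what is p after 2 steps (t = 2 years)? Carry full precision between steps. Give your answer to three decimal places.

Balance c(h−p*) = e gives e = 0.592×(0.768 − 0.50100) = 0.15806.
Starting from p₀ = 0.50100; update p ← p + (dp/dt)·Δt with the new parameters.
  1  |  dp/dt·Δt = -0.008275  |  p_1 = 0.492725
  2  |  dp/dt·Δt = -0.005725  |  p_2 = 0.487001

0.487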